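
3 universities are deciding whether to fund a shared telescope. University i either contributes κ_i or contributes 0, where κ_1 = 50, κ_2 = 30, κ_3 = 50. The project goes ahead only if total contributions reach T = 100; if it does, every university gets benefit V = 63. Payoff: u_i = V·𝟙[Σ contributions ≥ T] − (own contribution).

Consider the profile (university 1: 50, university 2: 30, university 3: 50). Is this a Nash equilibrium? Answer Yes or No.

Total = 130 ≥ 100: provided.
University 1 (pledges 50, payoff 13): dropping to 0 → total 80, payoff 0. No gain.
University 2 (pledges 30, payoff 33): dropping to 0 → total 100, payoff 63. Profitable deviation.

No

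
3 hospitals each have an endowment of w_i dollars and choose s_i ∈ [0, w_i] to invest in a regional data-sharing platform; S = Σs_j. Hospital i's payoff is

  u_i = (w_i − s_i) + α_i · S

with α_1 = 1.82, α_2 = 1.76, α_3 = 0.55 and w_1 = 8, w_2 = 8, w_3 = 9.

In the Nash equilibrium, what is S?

16

∂u_i/∂s_i = α_i − 1, so hospital i contributes w_i if α_i > 1, else 0.
α_i > 1 for i ∈ {1, 2}; NE contributions (8, 8, 0), S = 16.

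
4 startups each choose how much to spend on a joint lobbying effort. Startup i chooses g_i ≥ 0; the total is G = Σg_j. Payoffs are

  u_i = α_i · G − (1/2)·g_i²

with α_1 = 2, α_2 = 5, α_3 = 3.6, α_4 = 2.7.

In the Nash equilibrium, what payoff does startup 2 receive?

Startup i's FOC: ∂u_i/∂g_i = α_i − g_i = 0, so g_i* = α_i.
NE contributions = (2, 5, 3.6, 2.7); G = 13.3.
u_2 = α_2·G − ½·(g_2)² = 5·13.3 − ½·5² = 54.

54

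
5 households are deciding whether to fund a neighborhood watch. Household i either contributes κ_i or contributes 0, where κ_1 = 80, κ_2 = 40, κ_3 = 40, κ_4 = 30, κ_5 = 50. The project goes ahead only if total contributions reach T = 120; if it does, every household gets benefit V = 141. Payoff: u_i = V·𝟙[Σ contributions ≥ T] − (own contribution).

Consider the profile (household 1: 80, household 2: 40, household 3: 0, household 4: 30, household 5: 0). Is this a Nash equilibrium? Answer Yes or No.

No

Total = 150 ≥ 120: provided.
Household 1 (pledges 80, payoff 61): dropping to 0 → total 70, payoff 0. No gain.
Household 2 (pledges 40, payoff 101): dropping to 0 → total 110, payoff 0. No gain.
Household 3 (pledges 0, payoff 141): pledging 40 → total 190, payoff 101. No gain.
Household 4 (pledges 30, payoff 111): dropping to 0 → total 120, payoff 141. Profitable deviation.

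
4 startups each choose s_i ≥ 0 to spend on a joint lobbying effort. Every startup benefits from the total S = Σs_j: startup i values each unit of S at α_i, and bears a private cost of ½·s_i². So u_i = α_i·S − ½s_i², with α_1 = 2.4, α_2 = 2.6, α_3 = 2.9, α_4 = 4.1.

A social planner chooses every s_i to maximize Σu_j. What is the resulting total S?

48

Planner FOC: ∂(Σu_j)/∂s_i = (Σα_j) − s_i = 0, so s_i^SO = Σα_j = 12 for every i; S^SO = 48.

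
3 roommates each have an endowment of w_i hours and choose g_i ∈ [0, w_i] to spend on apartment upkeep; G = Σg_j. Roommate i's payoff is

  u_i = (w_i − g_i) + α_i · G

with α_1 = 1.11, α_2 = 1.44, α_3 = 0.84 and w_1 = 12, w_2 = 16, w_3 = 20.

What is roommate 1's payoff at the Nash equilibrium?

∂u_i/∂g_i = α_i − 1, so roommate i contributes w_i if α_i > 1, else 0.
α_i > 1 for i ∈ {1, 2}; NE contributions (12, 16, 0), G = 28.
u_1 = (12 − 12) + 1.11·28 = 31.08.

31.08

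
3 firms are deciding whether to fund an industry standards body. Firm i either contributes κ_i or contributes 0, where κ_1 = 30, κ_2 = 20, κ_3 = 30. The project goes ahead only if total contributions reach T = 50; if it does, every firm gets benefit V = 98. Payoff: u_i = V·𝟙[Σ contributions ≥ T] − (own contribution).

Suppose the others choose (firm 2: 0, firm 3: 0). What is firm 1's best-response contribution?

0

Others' total = 0. Even contributing 30 gives 30 < 50: no benefit either way.
Best response: 0.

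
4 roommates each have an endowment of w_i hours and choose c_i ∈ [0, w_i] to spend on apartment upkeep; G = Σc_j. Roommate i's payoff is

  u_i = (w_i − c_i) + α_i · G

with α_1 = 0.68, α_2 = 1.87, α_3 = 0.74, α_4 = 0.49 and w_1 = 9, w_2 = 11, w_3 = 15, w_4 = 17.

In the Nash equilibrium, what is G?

∂u_i/∂c_i = α_i − 1, so roommate i contributes w_i if α_i > 1, else 0.
α_i > 1 for i ∈ {2}; NE contributions (0, 11, 0, 0), G = 11.

11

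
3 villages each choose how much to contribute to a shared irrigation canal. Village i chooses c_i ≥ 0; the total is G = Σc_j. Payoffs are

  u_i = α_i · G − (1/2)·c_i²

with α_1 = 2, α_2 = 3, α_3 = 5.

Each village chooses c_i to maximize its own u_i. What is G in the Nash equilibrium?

Village i's FOC: ∂u_i/∂c_i = α_i − c_i = 0, so c_i* = α_i.
NE contributions = (2, 3, 5); G = 10.

10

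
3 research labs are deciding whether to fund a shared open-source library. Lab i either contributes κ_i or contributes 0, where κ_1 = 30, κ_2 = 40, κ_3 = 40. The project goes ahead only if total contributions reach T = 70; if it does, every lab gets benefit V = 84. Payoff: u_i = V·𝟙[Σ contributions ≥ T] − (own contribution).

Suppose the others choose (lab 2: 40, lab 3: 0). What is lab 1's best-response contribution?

Others' total = 40. Contributing 30 brings total to 70 ≥ 70: gain V − κ_1 = 54.
Best response: 30.

30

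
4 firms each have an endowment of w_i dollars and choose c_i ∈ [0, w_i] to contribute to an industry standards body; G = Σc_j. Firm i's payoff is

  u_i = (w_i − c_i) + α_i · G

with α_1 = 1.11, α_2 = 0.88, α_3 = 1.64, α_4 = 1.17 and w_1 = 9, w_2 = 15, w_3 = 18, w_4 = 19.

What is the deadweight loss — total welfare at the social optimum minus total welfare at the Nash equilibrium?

∂u_i/∂c_i = α_i − 1, so firm i contributes w_i if α_i > 1, else 0.
α_i > 1 for i ∈ {1, 3, 4}; NE contributions (9, 0, 18, 19), G = 46.
W^NE = Σw_i − G^NE + (Σα_i)·G^NE = 61 + 3.8·46 = 235.8.
Planner: ∂(Σu_j)/∂c_i = Σα_j − 1 = 3.8 > 0, so everyone contributes w_i; G^SO = 61, W^SO = 61 + 3.8·61 = 292.8.
Deadweight loss = 57.

57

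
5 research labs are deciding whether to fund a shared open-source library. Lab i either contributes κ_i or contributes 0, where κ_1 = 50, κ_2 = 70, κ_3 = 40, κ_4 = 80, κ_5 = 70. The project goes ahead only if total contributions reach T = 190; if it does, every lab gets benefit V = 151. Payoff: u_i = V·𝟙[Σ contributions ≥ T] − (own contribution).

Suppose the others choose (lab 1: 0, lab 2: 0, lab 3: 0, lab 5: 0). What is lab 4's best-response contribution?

Others' total = 0. Even contributing 80 gives 80 < 190: no benefit either way.
Best response: 0.

0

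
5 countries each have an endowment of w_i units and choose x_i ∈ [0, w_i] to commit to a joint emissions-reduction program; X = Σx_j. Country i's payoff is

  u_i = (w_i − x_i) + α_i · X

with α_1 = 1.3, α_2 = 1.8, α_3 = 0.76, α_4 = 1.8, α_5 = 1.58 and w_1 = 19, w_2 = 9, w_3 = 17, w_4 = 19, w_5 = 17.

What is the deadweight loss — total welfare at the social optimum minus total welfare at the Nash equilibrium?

106.08

∂u_i/∂x_i = α_i − 1, so country i contributes w_i if α_i > 1, else 0.
α_i > 1 for i ∈ {1, 2, 4, 5}; NE contributions (19, 9, 0, 19, 17), X = 64.
W^NE = Σw_i − X^NE + (Σα_i)·X^NE = 81 + 6.24·64 = 480.36.
Planner: ∂(Σu_j)/∂x_i = Σα_j − 1 = 6.24 > 0, so everyone contributes w_i; X^SO = 81, W^SO = 81 + 6.24·81 = 586.44.
Deadweight loss = 106.08.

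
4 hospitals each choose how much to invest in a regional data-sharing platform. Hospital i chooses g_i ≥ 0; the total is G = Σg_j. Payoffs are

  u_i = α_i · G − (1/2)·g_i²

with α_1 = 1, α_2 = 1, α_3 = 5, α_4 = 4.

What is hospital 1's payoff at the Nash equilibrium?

10.5

Hospital i's FOC: ∂u_i/∂g_i = α_i − g_i = 0, so g_i* = α_i.
NE contributions = (1, 1, 5, 4); G = 11.
u_1 = α_1·G − ½·(g_1)² = 1·11 − ½·1² = 10.5.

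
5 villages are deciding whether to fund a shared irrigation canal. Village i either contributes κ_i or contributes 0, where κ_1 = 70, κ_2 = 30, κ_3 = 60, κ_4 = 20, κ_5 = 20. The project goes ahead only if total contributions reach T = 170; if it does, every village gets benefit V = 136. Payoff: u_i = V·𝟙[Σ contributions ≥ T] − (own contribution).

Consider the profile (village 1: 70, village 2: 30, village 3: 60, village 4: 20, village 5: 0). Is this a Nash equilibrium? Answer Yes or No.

Total = 180 ≥ 170: provided.
Village 1 (pledges 70, payoff 66): dropping to 0 → total 110, payoff 0. No gain.
Village 2 (pledges 30, payoff 106): dropping to 0 → total 150, payoff 0. No gain.
Village 3 (pledges 60, payoff 76): dropping to 0 → total 120, payoff 0. No gain.
Village 4 (pledges 20, payoff 116): dropping to 0 → total 160, payoff 0. No gain.
Village 5 (pledges 0, payoff 136): pledging 20 → total 200, payoff 116. No gain.

Yes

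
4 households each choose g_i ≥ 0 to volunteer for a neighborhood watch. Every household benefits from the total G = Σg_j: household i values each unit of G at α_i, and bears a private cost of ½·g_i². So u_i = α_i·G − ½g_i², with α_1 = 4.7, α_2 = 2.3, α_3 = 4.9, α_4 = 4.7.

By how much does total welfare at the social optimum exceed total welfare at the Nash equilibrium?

312.3

Household i's FOC: ∂u_i/∂g_i = α_i − g_i = 0, so g_i* = α_i.
NE contributions = (4.7, 2.3, 4.9, 4.7); G = 16.6.
W^NE = (Σα)·G − ½Σα_i² = 16.6² − ½·73.48 = 238.82.
Planner sets g_i = Σα_j = 16.6 for every i, so G^SO = 4·16.6 = 66.4.
W^SO = (Σα)·G^SO − ½·4·(Σα)² = (4/2)·16.6² = 551.12.
Deadweight loss = W^SO − W^NE = 312.3.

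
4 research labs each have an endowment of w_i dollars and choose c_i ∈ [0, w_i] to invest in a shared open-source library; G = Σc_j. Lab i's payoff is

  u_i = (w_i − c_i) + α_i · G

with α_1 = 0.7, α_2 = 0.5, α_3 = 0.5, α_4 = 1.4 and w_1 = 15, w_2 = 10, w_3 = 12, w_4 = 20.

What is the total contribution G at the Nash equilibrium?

∂u_i/∂c_i = α_i − 1, so lab i contributes w_i if α_i > 1, else 0.
α_i > 1 for i ∈ {4}; NE contributions (0, 0, 0, 20), G = 20.

20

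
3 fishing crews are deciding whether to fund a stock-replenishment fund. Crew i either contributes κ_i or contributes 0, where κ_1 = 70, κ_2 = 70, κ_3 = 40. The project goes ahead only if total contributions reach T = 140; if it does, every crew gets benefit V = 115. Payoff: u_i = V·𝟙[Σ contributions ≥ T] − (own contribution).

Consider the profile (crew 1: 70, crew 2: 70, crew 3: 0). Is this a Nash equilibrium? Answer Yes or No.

Yes

Total = 140 ≥ 140: provided.
Crew 1 (pledges 70, payoff 45): dropping to 0 → total 70, payoff 0. No gain.
Crew 2 (pledges 70, payoff 45): dropping to 0 → total 70, payoff 0. No gain.
Crew 3 (pledges 0, payoff 115): pledging 40 → total 180, payoff 75. No gain.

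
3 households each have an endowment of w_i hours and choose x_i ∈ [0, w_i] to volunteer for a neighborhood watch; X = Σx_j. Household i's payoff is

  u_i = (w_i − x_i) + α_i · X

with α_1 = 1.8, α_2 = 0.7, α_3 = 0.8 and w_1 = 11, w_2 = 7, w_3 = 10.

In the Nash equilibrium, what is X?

∂u_i/∂x_i = α_i − 1, so household i contributes w_i if α_i > 1, else 0.
α_i > 1 for i ∈ {1}; NE contributions (11, 0, 0), X = 11.

11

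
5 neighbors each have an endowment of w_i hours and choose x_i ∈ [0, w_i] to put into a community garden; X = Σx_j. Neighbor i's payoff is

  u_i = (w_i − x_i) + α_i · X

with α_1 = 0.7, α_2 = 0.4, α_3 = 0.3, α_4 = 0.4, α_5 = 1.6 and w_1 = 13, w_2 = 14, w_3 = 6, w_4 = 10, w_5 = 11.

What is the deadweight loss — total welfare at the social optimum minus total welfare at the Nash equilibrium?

103.2

∂u_i/∂x_i = α_i − 1, so neighbor i contributes w_i if α_i > 1, else 0.
α_i > 1 for i ∈ {5}; NE contributions (0, 0, 0, 0, 11), X = 11.
W^NE = Σw_i − X^NE + (Σα_i)·X^NE = 54 + 2.4·11 = 80.4.
Planner: ∂(Σu_j)/∂x_i = Σα_j − 1 = 2.4 > 0, so everyone contributes w_i; X^SO = 54, W^SO = 54 + 2.4·54 = 183.6.
Deadweight loss = 103.2.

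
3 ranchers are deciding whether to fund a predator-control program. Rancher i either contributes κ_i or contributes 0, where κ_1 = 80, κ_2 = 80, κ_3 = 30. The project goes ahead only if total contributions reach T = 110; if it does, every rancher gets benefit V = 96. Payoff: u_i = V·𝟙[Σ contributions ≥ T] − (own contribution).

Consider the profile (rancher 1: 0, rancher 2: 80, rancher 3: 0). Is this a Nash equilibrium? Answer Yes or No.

No

Total = 80 < 110: not provided.
Rancher 1 (pledges 0, payoff 0): pledging 80 → total 160, payoff 16. Profitable deviation.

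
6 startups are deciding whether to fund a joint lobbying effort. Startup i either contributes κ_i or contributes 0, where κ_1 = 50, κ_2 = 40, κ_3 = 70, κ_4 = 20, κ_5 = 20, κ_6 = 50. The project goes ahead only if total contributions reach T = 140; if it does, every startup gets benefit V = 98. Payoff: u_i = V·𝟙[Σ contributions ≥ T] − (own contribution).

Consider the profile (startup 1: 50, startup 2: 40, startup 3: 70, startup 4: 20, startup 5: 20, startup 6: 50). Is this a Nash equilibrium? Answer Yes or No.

Total = 250 ≥ 140: provided.
Startup 1 (pledges 50, payoff 48): dropping to 0 → total 200, payoff 98. Profitable deviation.

No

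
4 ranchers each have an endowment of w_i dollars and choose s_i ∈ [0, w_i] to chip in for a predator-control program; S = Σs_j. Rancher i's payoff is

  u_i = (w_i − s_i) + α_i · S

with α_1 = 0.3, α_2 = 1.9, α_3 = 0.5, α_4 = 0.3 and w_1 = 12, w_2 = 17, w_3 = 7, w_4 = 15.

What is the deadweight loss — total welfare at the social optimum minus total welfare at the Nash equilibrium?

68

∂u_i/∂s_i = α_i − 1, so rancher i contributes w_i if α_i > 1, else 0.
α_i > 1 for i ∈ {2}; NE contributions (0, 17, 0, 0), S = 17.
W^NE = Σw_i − S^NE + (Σα_i)·S^NE = 51 + 2·17 = 85.
Planner: ∂(Σu_j)/∂s_i = Σα_j − 1 = 2 > 0, so everyone contributes w_i; S^SO = 51, W^SO = 51 + 2·51 = 153.
Deadweight loss = 68.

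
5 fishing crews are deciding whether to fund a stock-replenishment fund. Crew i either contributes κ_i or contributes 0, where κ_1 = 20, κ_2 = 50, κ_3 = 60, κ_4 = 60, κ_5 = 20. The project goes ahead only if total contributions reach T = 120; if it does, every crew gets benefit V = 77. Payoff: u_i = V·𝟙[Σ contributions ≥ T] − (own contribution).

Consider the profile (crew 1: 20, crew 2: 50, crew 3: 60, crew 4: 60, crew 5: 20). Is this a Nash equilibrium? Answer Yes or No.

No

Total = 210 ≥ 120: provided.
Crew 1 (pledges 20, payoff 57): dropping to 0 → total 190, payoff 77. Profitable deviation.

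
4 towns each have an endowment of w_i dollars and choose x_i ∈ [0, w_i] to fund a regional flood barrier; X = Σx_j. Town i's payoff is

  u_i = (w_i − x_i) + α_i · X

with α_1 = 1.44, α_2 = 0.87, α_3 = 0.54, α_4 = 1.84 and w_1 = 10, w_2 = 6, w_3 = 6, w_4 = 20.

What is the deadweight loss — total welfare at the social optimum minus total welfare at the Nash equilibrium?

44.28

∂u_i/∂x_i = α_i − 1, so town i contributes w_i if α_i > 1, else 0.
α_i > 1 for i ∈ {1, 4}; NE contributions (10, 0, 0, 20), X = 30.
W^NE = Σw_i − X^NE + (Σα_i)·X^NE = 42 + 3.69·30 = 152.7.
Planner: ∂(Σu_j)/∂x_i = Σα_j − 1 = 3.69 > 0, so everyone contributes w_i; X^SO = 42, W^SO = 42 + 3.69·42 = 196.98.
Deadweight loss = 44.28.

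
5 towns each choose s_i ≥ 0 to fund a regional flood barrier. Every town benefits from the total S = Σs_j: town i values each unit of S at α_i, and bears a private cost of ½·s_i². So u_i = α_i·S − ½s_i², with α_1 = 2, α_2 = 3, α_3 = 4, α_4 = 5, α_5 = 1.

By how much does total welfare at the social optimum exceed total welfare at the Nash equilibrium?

365

Town i's FOC: ∂u_i/∂s_i = α_i − s_i = 0, so s_i* = α_i.
NE contributions = (2, 3, 4, 5, 1); S = 15.
W^NE = (Σα)·S − ½Σα_i² = 15² − ½·55 = 197.5.
Planner sets s_i = Σα_j = 15 for every i, so S^SO = 5·15 = 75.
W^SO = (Σα)·S^SO − ½·5·(Σα)² = (5/2)·15² = 562.5.
Deadweight loss = W^SO − W^NE = 365.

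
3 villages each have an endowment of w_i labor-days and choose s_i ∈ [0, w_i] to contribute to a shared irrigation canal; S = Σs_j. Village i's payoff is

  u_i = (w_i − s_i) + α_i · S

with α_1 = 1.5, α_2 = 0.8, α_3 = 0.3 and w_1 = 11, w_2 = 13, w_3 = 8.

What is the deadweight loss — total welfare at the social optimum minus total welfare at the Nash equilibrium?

∂u_i/∂s_i = α_i − 1, so village i contributes w_i if α_i > 1, else 0.
α_i > 1 for i ∈ {1}; NE contributions (11, 0, 0), S = 11.
W^NE = Σw_i − S^NE + (Σα_i)·S^NE = 32 + 1.6·11 = 49.6.
Planner: ∂(Σu_j)/∂s_i = Σα_j − 1 = 1.6 > 0, so everyone contributes w_i; S^SO = 32, W^SO = 32 + 1.6·32 = 83.2.
Deadweight loss = 33.6.

33.6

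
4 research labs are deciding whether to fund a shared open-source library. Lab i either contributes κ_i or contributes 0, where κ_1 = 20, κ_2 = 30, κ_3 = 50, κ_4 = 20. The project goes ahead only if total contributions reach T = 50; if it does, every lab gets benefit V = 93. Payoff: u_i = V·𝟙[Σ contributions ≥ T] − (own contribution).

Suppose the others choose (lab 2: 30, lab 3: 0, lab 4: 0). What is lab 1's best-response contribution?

20

Others' total = 30. Contributing 20 brings total to 50 ≥ 50: gain V − κ_1 = 73.
Best response: 20.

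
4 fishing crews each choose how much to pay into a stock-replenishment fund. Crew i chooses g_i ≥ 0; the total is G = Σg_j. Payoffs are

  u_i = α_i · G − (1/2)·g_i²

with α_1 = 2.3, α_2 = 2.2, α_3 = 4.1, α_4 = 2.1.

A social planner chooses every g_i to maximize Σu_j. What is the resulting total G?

42.8

Planner FOC: ∂(Σu_j)/∂g_i = (Σα_j) − g_i = 0, so g_i^SO = Σα_j = 10.7 for every i; G^SO = 42.8.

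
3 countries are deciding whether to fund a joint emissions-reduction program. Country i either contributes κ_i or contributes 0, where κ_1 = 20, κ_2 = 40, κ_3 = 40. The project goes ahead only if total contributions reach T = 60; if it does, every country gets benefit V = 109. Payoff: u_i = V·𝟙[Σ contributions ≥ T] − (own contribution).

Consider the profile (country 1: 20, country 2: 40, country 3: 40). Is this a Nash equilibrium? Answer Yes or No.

No

Total = 100 ≥ 60: provided.
Country 1 (pledges 20, payoff 89): dropping to 0 → total 80, payoff 109. Profitable deviation.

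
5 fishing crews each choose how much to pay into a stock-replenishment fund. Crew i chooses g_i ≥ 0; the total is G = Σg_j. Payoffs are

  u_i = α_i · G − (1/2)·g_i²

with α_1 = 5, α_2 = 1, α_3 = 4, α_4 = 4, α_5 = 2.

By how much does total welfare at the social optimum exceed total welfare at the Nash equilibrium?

415

Crew i's FOC: ∂u_i/∂g_i = α_i − g_i = 0, so g_i* = α_i.
NE contributions = (5, 1, 4, 4, 2); G = 16.
W^NE = (Σα)·G − ½Σα_i² = 16² − ½·62 = 225.
Planner sets g_i = Σα_j = 16 for every i, so G^SO = 5·16 = 80.
W^SO = (Σα)·G^SO − ½·5·(Σα)² = (5/2)·16² = 640.
Deadweight loss = W^SO − W^NE = 415.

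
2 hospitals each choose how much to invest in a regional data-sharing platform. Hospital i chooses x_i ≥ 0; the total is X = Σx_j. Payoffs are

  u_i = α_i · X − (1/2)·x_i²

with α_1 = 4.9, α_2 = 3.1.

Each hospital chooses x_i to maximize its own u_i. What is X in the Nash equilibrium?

8

Hospital i's FOC: ∂u_i/∂x_i = α_i − x_i = 0, so x_i* = α_i.
NE contributions = (4.9, 3.1); X = 8.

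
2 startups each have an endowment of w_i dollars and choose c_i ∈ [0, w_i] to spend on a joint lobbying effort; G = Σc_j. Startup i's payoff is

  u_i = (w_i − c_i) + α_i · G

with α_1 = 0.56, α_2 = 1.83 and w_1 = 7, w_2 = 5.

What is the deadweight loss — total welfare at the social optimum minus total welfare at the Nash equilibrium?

9.73

∂u_i/∂c_i = α_i − 1, so startup i contributes w_i if α_i > 1, else 0.
α_i > 1 for i ∈ {2}; NE contributions (0, 5), G = 5.
W^NE = Σw_i − G^NE + (Σα_i)·G^NE = 12 + 1.39·5 = 18.95.
Planner: ∂(Σu_j)/∂c_i = Σα_j − 1 = 1.39 > 0, so everyone contributes w_i; G^SO = 12, W^SO = 12 + 1.39·12 = 28.68.
Deadweight loss = 9.73.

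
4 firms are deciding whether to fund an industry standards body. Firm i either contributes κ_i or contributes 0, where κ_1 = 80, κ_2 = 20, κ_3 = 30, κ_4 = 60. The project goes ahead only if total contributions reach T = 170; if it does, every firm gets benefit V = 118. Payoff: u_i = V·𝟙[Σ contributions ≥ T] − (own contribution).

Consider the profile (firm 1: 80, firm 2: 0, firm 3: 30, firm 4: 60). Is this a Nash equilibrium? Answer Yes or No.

Yes

Total = 170 ≥ 170: provided.
Firm 1 (pledges 80, payoff 38): dropping to 0 → total 90, payoff 0. No gain.
Firm 2 (pledges 0, payoff 118): pledging 20 → total 190, payoff 98. No gain.
Firm 3 (pledges 30, payoff 88): dropping to 0 → total 140, payoff 0. No gain.
Firm 4 (pledges 60, payoff 58): dropping to 0 → total 110, payoff 0. No gain.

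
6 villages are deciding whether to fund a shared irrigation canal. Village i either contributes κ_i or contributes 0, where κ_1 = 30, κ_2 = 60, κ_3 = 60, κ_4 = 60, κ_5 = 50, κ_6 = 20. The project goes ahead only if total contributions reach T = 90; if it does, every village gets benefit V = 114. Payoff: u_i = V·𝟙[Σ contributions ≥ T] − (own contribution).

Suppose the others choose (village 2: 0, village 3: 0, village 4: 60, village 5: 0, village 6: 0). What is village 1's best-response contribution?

30

Others' total = 60. Contributing 30 brings total to 90 ≥ 90: gain V − κ_1 = 84.
Best response: 30.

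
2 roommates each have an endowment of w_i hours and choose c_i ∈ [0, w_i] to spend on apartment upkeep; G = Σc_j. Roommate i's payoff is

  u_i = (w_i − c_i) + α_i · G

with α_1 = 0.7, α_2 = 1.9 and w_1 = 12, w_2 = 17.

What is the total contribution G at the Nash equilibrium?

∂u_i/∂c_i = α_i − 1, so roommate i contributes w_i if α_i > 1, else 0.
α_i > 1 for i ∈ {2}; NE contributions (0, 17), G = 17.

17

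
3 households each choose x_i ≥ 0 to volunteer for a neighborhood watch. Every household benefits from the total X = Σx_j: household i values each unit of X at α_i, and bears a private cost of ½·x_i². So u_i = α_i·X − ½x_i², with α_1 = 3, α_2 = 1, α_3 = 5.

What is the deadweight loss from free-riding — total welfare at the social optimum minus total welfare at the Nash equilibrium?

58

Household i's FOC: ∂u_i/∂x_i = α_i − x_i = 0, so x_i* = α_i.
NE contributions = (3, 1, 5); X = 9.
W^NE = (Σα)·X − ½Σα_i² = 9² − ½·35 = 63.5.
Planner sets x_i = Σα_j = 9 for every i, so X^SO = 3·9 = 27.
W^SO = (Σα)·X^SO − ½·3·(Σα)² = (3/2)·9² = 121.5.
Deadweight loss = W^SO − W^NE = 58.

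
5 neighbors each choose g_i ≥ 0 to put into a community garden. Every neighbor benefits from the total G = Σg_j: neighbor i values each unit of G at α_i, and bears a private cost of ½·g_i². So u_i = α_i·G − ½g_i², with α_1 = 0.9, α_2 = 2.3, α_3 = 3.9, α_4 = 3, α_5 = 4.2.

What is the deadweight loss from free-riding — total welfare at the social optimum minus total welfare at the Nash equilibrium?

Neighbor i's FOC: ∂u_i/∂g_i = α_i − g_i = 0, so g_i* = α_i.
NE contributions = (0.9, 2.3, 3.9, 3, 4.2); G = 14.3.
W^NE = (Σα)·G − ½Σα_i² = 14.3² − ½·47.95 = 180.515.
Planner sets g_i = Σα_j = 14.3 for every i, so G^SO = 5·14.3 = 71.5.
W^SO = (Σα)·G^SO − ½·5·(Σα)² = (5/2)·14.3² = 511.225.
Deadweight loss = W^SO − W^NE = 330.71.

330.71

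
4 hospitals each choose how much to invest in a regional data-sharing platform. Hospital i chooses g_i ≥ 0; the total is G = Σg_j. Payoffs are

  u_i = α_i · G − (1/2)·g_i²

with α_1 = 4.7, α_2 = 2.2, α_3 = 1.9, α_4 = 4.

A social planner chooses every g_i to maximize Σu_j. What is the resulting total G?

Planner FOC: ∂(Σu_j)/∂g_i = (Σα_j) − g_i = 0, so g_i^SO = Σα_j = 12.8 for every i; G^SO = 51.2.

51.2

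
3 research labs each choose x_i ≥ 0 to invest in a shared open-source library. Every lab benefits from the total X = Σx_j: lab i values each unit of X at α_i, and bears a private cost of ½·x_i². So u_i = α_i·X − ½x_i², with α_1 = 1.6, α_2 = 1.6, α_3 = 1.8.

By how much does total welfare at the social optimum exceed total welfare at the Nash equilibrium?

16.68

Lab i's FOC: ∂u_i/∂x_i = α_i − x_i = 0, so x_i* = α_i.
NE contributions = (1.6, 1.6, 1.8); X = 5.
W^NE = (Σα)·X − ½Σα_i² = 5² − ½·8.36 = 20.82.
Planner sets x_i = Σα_j = 5 for every i, so X^SO = 3·5 = 15.
W^SO = (Σα)·X^SO − ½·3·(Σα)² = (3/2)·5² = 37.5.
Deadweight loss = W^SO − W^NE = 16.68.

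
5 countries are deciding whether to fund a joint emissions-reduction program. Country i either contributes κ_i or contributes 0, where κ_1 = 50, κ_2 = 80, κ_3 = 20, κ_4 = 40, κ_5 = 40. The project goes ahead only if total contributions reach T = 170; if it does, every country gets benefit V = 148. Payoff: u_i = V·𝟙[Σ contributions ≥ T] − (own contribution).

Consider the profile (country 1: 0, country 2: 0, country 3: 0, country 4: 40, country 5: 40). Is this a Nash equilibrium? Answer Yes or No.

No

Total = 80 < 170: not provided.
Country 1 (pledges 0, payoff 0): pledging 50 → total 130, payoff -50. No gain.
Country 2 (pledges 0, payoff 0): pledging 80 → total 160, payoff -80. No gain.
Country 3 (pledges 0, payoff 0): pledging 20 → total 100, payoff -20. No gain.
Country 4 (pledges 40, payoff -40): dropping to 0 → total 40, payoff 0. Profitable deviation.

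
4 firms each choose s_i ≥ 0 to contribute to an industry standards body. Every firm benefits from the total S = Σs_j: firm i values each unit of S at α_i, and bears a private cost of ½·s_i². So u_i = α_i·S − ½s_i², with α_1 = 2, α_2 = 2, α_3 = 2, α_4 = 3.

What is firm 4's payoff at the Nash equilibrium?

22.5

Firm i's FOC: ∂u_i/∂s_i = α_i − s_i = 0, so s_i* = α_i.
NE contributions = (2, 2, 2, 3); S = 9.
u_4 = α_4·S − ½·(s_4)² = 3·9 − ½·3² = 22.5.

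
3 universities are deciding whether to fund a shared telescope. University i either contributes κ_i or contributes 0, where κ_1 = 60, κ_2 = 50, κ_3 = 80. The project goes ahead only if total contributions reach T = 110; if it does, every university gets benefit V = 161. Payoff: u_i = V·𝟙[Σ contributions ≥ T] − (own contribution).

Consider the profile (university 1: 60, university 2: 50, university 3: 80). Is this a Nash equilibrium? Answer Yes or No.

No

Total = 190 ≥ 110: provided.
University 1 (pledges 60, payoff 101): dropping to 0 → total 130, payoff 161. Profitable deviation.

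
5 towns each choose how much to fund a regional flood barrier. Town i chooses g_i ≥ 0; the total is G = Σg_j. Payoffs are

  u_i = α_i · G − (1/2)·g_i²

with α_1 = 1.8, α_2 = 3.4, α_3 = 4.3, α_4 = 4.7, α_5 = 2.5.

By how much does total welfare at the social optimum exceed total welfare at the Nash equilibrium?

Town i's FOC: ∂u_i/∂g_i = α_i − g_i = 0, so g_i* = α_i.
NE contributions = (1.8, 3.4, 4.3, 4.7, 2.5); G = 16.7.
W^NE = (Σα)·G − ½Σα_i² = 16.7² − ½·61.63 = 248.075.
Planner sets g_i = Σα_j = 16.7 for every i, so G^SO = 5·16.7 = 83.5.
W^SO = (Σα)·G^SO − ½·5·(Σα)² = (5/2)·16.7² = 697.225.
Deadweight loss = W^SO − W^NE = 449.15.

449.15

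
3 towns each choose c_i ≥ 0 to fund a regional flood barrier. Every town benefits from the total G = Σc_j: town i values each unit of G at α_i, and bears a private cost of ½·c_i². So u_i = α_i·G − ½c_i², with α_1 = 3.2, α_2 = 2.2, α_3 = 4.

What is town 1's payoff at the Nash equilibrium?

24.96

Town i's FOC: ∂u_i/∂c_i = α_i − c_i = 0, so c_i* = α_i.
NE contributions = (3.2, 2.2, 4); G = 9.4.
u_1 = α_1·G − ½·(c_1)² = 3.2·9.4 − ½·3.2² = 24.96.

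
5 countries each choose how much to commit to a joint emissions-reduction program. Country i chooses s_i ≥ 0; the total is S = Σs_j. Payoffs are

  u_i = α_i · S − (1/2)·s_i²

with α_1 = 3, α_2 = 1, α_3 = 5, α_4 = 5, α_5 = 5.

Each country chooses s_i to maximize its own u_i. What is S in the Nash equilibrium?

Country i's FOC: ∂u_i/∂s_i = α_i − s_i = 0, so s_i* = α_i.
NE contributions = (3, 1, 5, 5, 5); S = 19.

19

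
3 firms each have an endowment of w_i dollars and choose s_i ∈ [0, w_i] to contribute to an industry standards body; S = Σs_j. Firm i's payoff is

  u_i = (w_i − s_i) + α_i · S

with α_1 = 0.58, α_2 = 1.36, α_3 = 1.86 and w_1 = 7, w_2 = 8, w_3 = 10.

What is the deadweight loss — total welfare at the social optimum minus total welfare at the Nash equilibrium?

19.6

∂u_i/∂s_i = α_i − 1, so firm i contributes w_i if α_i > 1, else 0.
α_i > 1 for i ∈ {2, 3}; NE contributions (0, 8, 10), S = 18.
W^NE = Σw_i − S^NE + (Σα_i)·S^NE = 25 + 2.8·18 = 75.4.
Planner: ∂(Σu_j)/∂s_i = Σα_j − 1 = 2.8 > 0, so everyone contributes w_i; S^SO = 25, W^SO = 25 + 2.8·25 = 95.
Deadweight loss = 19.6.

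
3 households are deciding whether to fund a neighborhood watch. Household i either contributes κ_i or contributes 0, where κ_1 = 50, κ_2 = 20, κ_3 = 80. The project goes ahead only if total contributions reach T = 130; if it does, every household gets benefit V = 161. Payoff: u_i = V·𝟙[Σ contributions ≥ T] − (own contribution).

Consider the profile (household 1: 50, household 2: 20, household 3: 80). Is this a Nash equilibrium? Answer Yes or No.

Total = 150 ≥ 130: provided.
Household 1 (pledges 50, payoff 111): dropping to 0 → total 100, payoff 0. No gain.
Household 2 (pledges 20, payoff 141): dropping to 0 → total 130, payoff 161. Profitable deviation.

No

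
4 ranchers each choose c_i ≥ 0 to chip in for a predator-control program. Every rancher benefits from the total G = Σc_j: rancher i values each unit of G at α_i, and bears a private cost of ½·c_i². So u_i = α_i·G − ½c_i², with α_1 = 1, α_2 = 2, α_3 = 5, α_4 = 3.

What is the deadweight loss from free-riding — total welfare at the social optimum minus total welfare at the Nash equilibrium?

Rancher i's FOC: ∂u_i/∂c_i = α_i − c_i = 0, so c_i* = α_i.
NE contributions = (1, 2, 5, 3); G = 11.
W^NE = (Σα)·G − ½Σα_i² = 11² − ½·39 = 101.5.
Planner sets c_i = Σα_j = 11 for every i, so G^SO = 4·11 = 44.
W^SO = (Σα)·G^SO − ½·4·(Σα)² = (4/2)·11² = 242.
Deadweight loss = W^SO − W^NE = 140.5.

140.5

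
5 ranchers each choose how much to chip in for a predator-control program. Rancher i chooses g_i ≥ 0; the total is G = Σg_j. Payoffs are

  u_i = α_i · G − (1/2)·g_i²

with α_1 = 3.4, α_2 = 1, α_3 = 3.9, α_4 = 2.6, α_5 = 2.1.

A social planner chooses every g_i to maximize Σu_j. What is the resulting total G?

Planner FOC: ∂(Σu_j)/∂g_i = (Σα_j) − g_i = 0, so g_i^SO = Σα_j = 13 for every i; G^SO = 65.

65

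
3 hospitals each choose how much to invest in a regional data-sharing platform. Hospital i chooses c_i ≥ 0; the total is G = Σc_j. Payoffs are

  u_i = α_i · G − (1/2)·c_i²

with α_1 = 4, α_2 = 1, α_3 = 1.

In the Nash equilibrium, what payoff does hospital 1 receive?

Hospital i's FOC: ∂u_i/∂c_i = α_i − c_i = 0, so c_i* = α_i.
NE contributions = (4, 1, 1); G = 6.
u_1 = α_1·G − ½·(c_1)² = 4·6 − ½·4² = 16.

16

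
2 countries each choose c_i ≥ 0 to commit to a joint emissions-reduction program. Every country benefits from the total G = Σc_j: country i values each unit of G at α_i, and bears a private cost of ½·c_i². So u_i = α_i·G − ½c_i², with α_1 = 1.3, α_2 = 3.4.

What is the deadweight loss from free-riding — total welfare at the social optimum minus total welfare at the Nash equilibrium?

6.625

Country i's FOC: ∂u_i/∂c_i = α_i − c_i = 0, so c_i* = α_i.
NE contributions = (1.3, 3.4); G = 4.7.
W^NE = (Σα)·G − ½Σα_i² = 4.7² − ½·13.25 = 15.465.
Planner sets c_i = Σα_j = 4.7 for every i, so G^SO = 2·4.7 = 9.4.
W^SO = (Σα)·G^SO − ½·2·(Σα)² = (2/2)·4.7² = 22.09.
Deadweight loss = W^SO − W^NE = 6.625.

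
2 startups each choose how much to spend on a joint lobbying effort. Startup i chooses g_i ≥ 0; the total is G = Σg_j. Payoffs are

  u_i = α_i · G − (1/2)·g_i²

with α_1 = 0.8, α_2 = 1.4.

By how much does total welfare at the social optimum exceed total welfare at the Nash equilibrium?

Startup i's FOC: ∂u_i/∂g_i = α_i − g_i = 0, so g_i* = α_i.
NE contributions = (0.8, 1.4); G = 2.2.
W^NE = (Σα)·G − ½Σα_i² = 2.2² − ½·2.6 = 3.54.
Planner sets g_i = Σα_j = 2.2 for every i, so G^SO = 2·2.2 = 4.4.
W^SO = (Σα)·G^SO − ½·2·(Σα)² = (2/2)·2.2² = 4.84.
Deadweight loss = W^SO − W^NE = 1.3.

1.3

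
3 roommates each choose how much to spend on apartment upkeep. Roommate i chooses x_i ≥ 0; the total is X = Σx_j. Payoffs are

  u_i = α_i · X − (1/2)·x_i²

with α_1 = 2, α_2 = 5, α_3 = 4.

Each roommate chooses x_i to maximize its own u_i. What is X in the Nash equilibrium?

Roommate i's FOC: ∂u_i/∂x_i = α_i − x_i = 0, so x_i* = α_i.
NE contributions = (2, 5, 4); X = 11.

11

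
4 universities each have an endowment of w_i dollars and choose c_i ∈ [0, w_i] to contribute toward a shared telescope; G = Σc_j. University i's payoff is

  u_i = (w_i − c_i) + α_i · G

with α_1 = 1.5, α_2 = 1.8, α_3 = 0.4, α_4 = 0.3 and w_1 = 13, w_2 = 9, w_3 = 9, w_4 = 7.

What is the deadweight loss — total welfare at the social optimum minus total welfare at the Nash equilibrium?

∂u_i/∂c_i = α_i − 1, so university i contributes w_i if α_i > 1, else 0.
α_i > 1 for i ∈ {1, 2}; NE contributions (13, 9, 0, 0), G = 22.
W^NE = Σw_i − G^NE + (Σα_i)·G^NE = 38 + 3·22 = 104.
Planner: ∂(Σu_j)/∂c_i = Σα_j − 1 = 3 > 0, so everyone contributes w_i; G^SO = 38, W^SO = 38 + 3·38 = 152.
Deadweight loss = 48.

48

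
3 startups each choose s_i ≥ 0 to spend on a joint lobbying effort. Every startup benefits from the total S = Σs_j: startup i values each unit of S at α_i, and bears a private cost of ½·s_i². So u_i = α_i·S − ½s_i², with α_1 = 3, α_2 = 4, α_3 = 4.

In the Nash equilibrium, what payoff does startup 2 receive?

Startup i's FOC: ∂u_i/∂s_i = α_i − s_i = 0, so s_i* = α_i.
NE contributions = (3, 4, 4); S = 11.
u_2 = α_2·S − ½·(s_2)² = 4·11 − ½·4² = 36.

36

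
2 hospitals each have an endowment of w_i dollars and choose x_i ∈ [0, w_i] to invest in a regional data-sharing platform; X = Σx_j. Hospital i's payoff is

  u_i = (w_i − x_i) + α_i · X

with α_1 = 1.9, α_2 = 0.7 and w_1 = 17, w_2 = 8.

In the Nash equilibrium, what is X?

17

∂u_i/∂x_i = α_i − 1, so hospital i contributes w_i if α_i > 1, else 0.
α_i > 1 for i ∈ {1}; NE contributions (17, 0), X = 17.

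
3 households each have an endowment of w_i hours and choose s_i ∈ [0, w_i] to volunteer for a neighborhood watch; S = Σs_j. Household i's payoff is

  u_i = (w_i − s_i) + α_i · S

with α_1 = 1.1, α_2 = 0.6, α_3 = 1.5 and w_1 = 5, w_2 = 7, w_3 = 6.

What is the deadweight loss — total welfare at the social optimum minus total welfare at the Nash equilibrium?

15.4

∂u_i/∂s_i = α_i − 1, so household i contributes w_i if α_i > 1, else 0.
α_i > 1 for i ∈ {1, 3}; NE contributions (5, 0, 6), S = 11.
W^NE = Σw_i − S^NE + (Σα_i)·S^NE = 18 + 2.2·11 = 42.2.
Planner: ∂(Σu_j)/∂s_i = Σα_j − 1 = 2.2 > 0, so everyone contributes w_i; S^SO = 18, W^SO = 18 + 2.2·18 = 57.6.
Deadweight loss = 15.4.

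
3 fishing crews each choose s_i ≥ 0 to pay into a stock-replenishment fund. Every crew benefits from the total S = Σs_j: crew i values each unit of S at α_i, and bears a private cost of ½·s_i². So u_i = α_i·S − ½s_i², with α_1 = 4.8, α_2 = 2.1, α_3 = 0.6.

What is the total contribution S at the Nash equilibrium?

Crew i's FOC: ∂u_i/∂s_i = α_i − s_i = 0, so s_i* = α_i.
NE contributions = (4.8, 2.1, 0.6); S = 7.5.

7.5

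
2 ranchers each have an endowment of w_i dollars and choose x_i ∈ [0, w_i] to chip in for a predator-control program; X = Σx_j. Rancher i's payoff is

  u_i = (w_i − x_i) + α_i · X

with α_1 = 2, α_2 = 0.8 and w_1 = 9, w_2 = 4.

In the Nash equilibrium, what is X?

∂u_i/∂x_i = α_i − 1, so rancher i contributes w_i if α_i > 1, else 0.
α_i > 1 for i ∈ {1}; NE contributions (9, 0), X = 9.

9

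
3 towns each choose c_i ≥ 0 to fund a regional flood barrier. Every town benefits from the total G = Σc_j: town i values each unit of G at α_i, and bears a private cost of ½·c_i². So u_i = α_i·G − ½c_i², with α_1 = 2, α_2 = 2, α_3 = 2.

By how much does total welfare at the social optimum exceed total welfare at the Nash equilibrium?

Town i's FOC: ∂u_i/∂c_i = α_i − c_i = 0, so c_i* = α_i.
NE contributions = (2, 2, 2); G = 6.
W^NE = (Σα)·G − ½Σα_i² = 6² − ½·12 = 30.
Planner sets c_i = Σα_j = 6 for every i, so G^SO = 3·6 = 18.
W^SO = (Σα)·G^SO − ½·3·(Σα)² = (3/2)·6² = 54.
Deadweight loss = W^SO − W^NE = 24.

24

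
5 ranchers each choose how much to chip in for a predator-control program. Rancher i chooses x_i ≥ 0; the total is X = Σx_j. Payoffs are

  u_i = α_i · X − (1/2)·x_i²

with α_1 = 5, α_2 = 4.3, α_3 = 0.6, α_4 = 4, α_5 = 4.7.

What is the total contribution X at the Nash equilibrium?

Rancher i's FOC: ∂u_i/∂x_i = α_i − x_i = 0, so x_i* = α_i.
NE contributions = (5, 4.3, 0.6, 4, 4.7); X = 18.6.

18.6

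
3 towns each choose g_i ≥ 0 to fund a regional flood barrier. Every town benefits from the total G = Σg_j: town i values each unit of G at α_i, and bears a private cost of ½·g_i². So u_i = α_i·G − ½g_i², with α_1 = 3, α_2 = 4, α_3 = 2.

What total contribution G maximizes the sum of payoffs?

27

Planner FOC: ∂(Σu_j)/∂g_i = (Σα_j) − g_i = 0, so g_i^SO = Σα_j = 9 for every i; G^SO = 27.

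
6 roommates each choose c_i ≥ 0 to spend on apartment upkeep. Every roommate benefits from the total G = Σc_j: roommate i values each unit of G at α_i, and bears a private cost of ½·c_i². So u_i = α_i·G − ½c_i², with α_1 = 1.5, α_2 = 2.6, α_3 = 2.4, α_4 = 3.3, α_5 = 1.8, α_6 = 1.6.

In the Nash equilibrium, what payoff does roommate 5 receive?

22.14

Roommate i's FOC: ∂u_i/∂c_i = α_i − c_i = 0, so c_i* = α_i.
NE contributions = (1.5, 2.6, 2.4, 3.3, 1.8, 1.6); G = 13.2.
u_5 = α_5·G − ½·(c_5)² = 1.8·13.2 − ½·1.8² = 22.14.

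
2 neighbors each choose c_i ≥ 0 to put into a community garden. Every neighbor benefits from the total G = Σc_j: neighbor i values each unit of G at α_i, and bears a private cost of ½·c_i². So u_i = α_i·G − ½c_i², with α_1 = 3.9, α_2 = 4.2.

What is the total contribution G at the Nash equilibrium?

8.1

Neighbor i's FOC: ∂u_i/∂c_i = α_i − c_i = 0, so c_i* = α_i.
NE contributions = (3.9, 4.2); G = 8.1.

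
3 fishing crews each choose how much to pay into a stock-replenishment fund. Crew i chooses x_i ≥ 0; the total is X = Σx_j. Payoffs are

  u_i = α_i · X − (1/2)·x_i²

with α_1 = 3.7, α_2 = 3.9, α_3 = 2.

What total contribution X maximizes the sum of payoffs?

28.8

Planner FOC: ∂(Σu_j)/∂x_i = (Σα_j) − x_i = 0, so x_i^SO = Σα_j = 9.6 for every i; X^SO = 28.8.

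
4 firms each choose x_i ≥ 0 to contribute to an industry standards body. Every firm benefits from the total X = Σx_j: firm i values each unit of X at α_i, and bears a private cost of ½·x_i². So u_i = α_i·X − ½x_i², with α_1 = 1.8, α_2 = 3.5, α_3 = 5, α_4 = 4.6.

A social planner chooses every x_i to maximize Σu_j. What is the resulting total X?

59.6

Planner FOC: ∂(Σu_j)/∂x_i = (Σα_j) − x_i = 0, so x_i^SO = Σα_j = 14.9 for every i; X^SO = 59.6.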